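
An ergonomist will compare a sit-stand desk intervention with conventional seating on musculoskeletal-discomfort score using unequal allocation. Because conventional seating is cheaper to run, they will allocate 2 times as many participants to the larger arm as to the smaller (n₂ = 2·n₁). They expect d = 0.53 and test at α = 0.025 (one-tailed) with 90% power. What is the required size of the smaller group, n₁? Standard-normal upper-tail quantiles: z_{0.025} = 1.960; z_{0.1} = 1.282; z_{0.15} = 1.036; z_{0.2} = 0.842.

With allocation ratio k = n₂/n₁ = 2, Var(x̄₁−x̄₂) = σ²(1/n₁ + 1/(k·n₁)) = σ²·(k+1)/(k·n₁).
So n₁ = (1 + 1/k)·((z_{α} + z_β)/d)² = 1.500 × (3.242/0.53)².
n₁ = 1.500 × 37.42 = 56.1.
Round up: n₁ = 57, giving n₂ = 2 × 57 = 114.

n₁ = 57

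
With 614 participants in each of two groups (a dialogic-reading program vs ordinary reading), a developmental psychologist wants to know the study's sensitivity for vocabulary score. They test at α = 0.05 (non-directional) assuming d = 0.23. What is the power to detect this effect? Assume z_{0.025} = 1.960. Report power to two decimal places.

power ≈ 0.98

For two equal groups, power = Φ(d·√(n/2) − z_{α/2}).
d·√(n/2) = 0.23 × √(614/2) = 0.23 × 17.521 = 4.030.
z_β = 4.030 − 1.960 = 2.070.
Power = Φ(2.070) = 0.981.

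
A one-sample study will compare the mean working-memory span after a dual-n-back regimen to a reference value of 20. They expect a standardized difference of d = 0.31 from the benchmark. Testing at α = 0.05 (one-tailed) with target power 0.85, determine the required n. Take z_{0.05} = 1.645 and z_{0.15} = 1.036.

For a one-sample test: n = ((z_{α} + z_β) / d)².
z_{α} + z_β = 1.645 + 1.036 = 2.681.
n = (2.681 / 0.31)² = 8.648² = 74.79.
Round up.

n = 75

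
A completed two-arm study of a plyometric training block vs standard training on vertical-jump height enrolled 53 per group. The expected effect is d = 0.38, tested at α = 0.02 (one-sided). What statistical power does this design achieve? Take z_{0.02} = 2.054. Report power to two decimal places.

power ≈ 0.46

For two equal groups, power = Φ(d·√(n/2) − z_{α}).
d·√(n/2) = 0.38 × √(53/2) = 0.38 × 5.148 = 1.956.
z_β = 1.956 − 2.054 = -0.098.
Power = Φ(-0.098) = 0.461.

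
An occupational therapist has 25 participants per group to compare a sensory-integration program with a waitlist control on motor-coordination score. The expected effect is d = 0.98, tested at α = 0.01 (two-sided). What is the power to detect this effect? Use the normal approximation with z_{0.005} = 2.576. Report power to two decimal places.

power ≈ 0.81

For two equal groups, power = Φ(d·√(n/2) − z_{α/2}).
d·√(n/2) = 0.98 × √(25/2) = 0.98 × 3.536 = 3.465.
z_β = 3.465 − 2.576 = 0.889.
Power = Φ(0.889) = 0.813.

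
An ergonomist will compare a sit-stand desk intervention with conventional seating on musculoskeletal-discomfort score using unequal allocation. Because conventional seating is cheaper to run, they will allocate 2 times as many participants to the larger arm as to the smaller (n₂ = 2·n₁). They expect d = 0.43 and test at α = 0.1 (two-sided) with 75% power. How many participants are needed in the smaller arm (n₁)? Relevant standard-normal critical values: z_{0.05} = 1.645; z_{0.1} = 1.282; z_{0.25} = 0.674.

n₁ = 44

With allocation ratio k = n₂/n₁ = 2, Var(x̄₁−x̄₂) = σ²(1/n₁ + 1/(k·n₁)) = σ²·(k+1)/(k·n₁).
So n₁ = (1 + 1/k)·((z_{α/2} + z_β)/d)² = 1.500 × (2.319/0.43)².
n₁ = 1.500 × 29.08 = 43.6.
Round up: n₁ = 44, giving n₂ = 2 × 44 = 88.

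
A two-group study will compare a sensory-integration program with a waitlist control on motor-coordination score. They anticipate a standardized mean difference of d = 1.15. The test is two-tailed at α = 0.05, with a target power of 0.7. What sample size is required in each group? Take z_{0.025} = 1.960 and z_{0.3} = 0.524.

For two independent groups with equal n: n = 2·((z_{α/2} + z_β) / d)².
z_{α/2} + z_β = 1.960 + 0.524 = 2.484.
n = 2 × (2.484 / 1.15)² = 2 × 2.160² = 2 × 4.67 = 9.3.
Round up to the next whole participant.

n = 10 per group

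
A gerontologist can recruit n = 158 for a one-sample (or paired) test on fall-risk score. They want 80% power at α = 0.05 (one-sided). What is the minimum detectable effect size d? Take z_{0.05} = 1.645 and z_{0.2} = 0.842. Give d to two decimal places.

d_min ≈ 0.20

For a single sample (or paired design) of n = 158: d_min = (z_{α} + z_β)/√n.
z-sum = 1.645 + 0.842 = 2.487.
d_min = 2.487 / √158 = 2.487 / 12.570 = 0.198.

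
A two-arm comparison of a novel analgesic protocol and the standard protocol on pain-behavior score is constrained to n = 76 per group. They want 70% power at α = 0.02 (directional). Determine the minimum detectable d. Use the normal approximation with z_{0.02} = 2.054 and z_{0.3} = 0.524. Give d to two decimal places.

For two independent groups of n = 76 each: d_min = (z_{α} + z_β)·√(2/n).
z-sum = 2.054 + 0.524 = 2.578.
d_min = 2.578 × √(2/76) = 2.578 × 0.1622 = 0.418.

d_min ≈ 0.42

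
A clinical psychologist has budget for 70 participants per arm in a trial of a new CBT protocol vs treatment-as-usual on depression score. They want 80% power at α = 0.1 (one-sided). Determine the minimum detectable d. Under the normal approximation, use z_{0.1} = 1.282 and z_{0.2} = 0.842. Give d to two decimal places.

For two independent groups of n = 70 each: d_min = (z_{α} + z_β)·√(2/n).
z-sum = 1.282 + 0.842 = 2.124.
d_min = 2.124 × √(2/70) = 2.124 × 0.1690 = 0.359.

d_min ≈ 0.36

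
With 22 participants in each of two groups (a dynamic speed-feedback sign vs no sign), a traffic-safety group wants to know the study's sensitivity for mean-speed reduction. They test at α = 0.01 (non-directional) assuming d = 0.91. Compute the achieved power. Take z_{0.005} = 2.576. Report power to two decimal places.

For two equal groups, power = Φ(d·√(n/2) − z_{α/2}).
d·√(n/2) = 0.91 × √(22/2) = 0.91 × 3.317 = 3.018.
z_β = 3.018 − 2.576 = 0.442.
Power = Φ(0.442) = 0.671.

power ≈ 0.67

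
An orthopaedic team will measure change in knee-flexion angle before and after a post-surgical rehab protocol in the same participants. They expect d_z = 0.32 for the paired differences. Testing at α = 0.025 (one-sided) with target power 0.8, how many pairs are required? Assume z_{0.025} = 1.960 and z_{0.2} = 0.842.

n = 77 pairs

For a paired (one-sample on differences) test: n = ((z_{α} + z_β) / d)².
z_{α} + z_β = 1.960 + 0.842 = 2.802.
n = (2.802 / 0.32)² = 8.756² = 76.67.
Round up.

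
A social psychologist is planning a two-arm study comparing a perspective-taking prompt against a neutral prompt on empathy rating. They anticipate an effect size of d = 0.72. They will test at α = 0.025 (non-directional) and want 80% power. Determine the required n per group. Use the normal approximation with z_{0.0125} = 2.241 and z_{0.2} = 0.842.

For two independent groups with equal n: n = 2·((z_{α/2} + z_β) / d)².
z_{α/2} + z_β = 2.241 + 0.842 = 3.083.
n = 2 × (3.083 / 0.72)² = 2 × 4.282² = 2 × 18.34 = 36.7.
Round up to the next whole participant.

n = 37 per group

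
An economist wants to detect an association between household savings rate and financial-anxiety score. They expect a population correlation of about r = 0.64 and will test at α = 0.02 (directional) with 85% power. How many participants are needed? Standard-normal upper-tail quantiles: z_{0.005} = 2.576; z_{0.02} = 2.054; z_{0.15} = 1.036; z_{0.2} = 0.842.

Fisher's z: C = ½·ln((1+r)/(1−r)) = ½·ln(4.5556) = 0.7582.
n = ((z_{α} + z_β)/C)² + 3.
(2.054 + 1.036) / 0.7582 = 3.090 / 0.7582 = 4.075.
n = 4.075² + 3 = 16.61 + 3 = 19.6.
Round up.

n = 20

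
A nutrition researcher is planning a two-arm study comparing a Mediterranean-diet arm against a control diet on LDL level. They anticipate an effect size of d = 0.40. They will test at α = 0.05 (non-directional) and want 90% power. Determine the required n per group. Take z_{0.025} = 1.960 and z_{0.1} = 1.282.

For two independent groups with equal n: n = 2·((z_{α/2} + z_β) / d)².
z_{α/2} + z_β = 1.960 + 1.282 = 3.242.
n = 2 × (3.242 / 0.40)² = 2 × 8.105² = 2 × 65.69 = 131.4.
Round up to the next whole participant.

n = 132 per group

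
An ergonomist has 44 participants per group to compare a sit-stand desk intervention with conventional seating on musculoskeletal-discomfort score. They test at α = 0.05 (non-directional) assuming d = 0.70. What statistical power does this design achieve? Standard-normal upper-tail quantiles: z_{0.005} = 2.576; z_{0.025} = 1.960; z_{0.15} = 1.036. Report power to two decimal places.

power ≈ 0.91

For two equal groups, power = Φ(d·√(n/2) − z_{α/2}).
d·√(n/2) = 0.70 × √(44/2) = 0.70 × 4.690 = 3.283.
z_β = 3.283 − 1.960 = 1.323.
Power = Φ(1.323) = 0.907.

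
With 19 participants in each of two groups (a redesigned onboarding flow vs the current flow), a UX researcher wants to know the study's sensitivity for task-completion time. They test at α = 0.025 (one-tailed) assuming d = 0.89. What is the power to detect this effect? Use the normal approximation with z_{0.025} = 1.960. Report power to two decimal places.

For two equal groups, power = Φ(d·√(n/2) − z_{α}).
d·√(n/2) = 0.89 × √(19/2) = 0.89 × 3.082 = 2.743.
z_β = 2.743 − 1.960 = 0.783.
Power = Φ(0.783) = 0.783.

power ≈ 0.78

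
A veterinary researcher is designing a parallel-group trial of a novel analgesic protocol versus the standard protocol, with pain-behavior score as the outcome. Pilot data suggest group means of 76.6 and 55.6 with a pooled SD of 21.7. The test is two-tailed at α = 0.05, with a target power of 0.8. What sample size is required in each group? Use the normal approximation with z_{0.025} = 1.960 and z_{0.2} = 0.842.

Cohen's d = |M₁ − M₂| / SD_pooled = |76.6 − 55.6| / 21.7 = 21.0 / 21.7 = 0.968.
For two independent groups with equal n: n = 2·((z_{α/2} + z_β) / d)².
z_{α/2} + z_β = 1.960 + 0.842 = 2.802.
n = 2 × (2.802 / 0.968)² = 2 × 2.895² = 2 × 8.38 = 16.8.
Round up to the next whole participant.

n = 17 per group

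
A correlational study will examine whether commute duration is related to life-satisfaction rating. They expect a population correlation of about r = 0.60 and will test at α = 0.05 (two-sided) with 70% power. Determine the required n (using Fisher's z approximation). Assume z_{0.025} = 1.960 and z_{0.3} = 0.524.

Fisher's z: C = ½·ln((1+r)/(1−r)) = ½·ln(4.0000) = 0.6931.
n = ((z_{α/2} + z_β)/C)² + 3.
(1.960 + 0.524) / 0.6931 = 2.484 / 0.6931 = 3.584.
n = 3.584² + 3 = 12.84 + 3 = 15.8.
Round up.

n = 16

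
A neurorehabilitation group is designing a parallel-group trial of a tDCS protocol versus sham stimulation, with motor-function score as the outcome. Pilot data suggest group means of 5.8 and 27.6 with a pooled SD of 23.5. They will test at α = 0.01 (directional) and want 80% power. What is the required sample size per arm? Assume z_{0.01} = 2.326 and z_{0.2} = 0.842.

Cohen's d = |M₁ − M₂| / SD_pooled = |5.8 − 27.6| / 23.5 = 21.8 / 23.5 = 0.928.
For two independent groups with equal n: n = 2·((z_{α} + z_β) / d)².
z_{α} + z_β = 2.326 + 0.842 = 3.168.
n = 2 × (3.168 / 0.928)² = 2 × 3.414² = 2 × 11.65 = 23.3.
Round up to the next whole participant.

n = 24 per group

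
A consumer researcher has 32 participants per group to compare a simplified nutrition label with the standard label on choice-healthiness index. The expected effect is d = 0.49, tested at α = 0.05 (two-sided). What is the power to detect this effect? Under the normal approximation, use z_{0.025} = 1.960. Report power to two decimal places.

power ≈ 0.50

For two equal groups, power = Φ(d·√(n/2) − z_{α/2}).
d·√(n/2) = 0.49 × √(32/2) = 0.49 × 4.000 = 1.960.
z_β = 1.960 − 1.960 = 0.000.
Power = Φ(0.000) = 0.500.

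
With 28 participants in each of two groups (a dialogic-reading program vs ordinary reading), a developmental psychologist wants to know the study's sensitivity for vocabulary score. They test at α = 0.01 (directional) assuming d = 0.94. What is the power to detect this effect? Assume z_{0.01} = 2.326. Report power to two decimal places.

power ≈ 0.88

For two equal groups, power = Φ(d·√(n/2) − z_{α}).
d·√(n/2) = 0.94 × √(28/2) = 0.94 × 3.742 = 3.517.
z_β = 3.517 − 2.326 = 1.191.
Power = Φ(1.191) = 0.883.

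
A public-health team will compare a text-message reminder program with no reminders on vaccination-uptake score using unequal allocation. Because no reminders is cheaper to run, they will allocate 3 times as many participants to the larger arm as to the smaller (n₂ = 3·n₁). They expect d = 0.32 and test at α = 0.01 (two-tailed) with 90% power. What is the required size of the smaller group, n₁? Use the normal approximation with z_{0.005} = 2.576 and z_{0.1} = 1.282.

n₁ = 194

With allocation ratio k = n₂/n₁ = 3, Var(x̄₁−x̄₂) = σ²(1/n₁ + 1/(k·n₁)) = σ²·(k+1)/(k·n₁).
So n₁ = (1 + 1/k)·((z_{α/2} + z_β)/d)² = 1.333 × (3.858/0.32)².
n₁ = 1.333 × 145.35 = 193.8.
Round up: n₁ = 194, giving n₂ = 3 × 194 = 582.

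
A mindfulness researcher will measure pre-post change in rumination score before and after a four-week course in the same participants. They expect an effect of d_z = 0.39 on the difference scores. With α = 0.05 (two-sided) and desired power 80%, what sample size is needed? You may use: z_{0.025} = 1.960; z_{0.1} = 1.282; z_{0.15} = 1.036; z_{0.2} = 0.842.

For a paired (one-sample on differences) test: n = ((z_{α/2} + z_β) / d)².
z_{α/2} + z_β = 1.960 + 0.842 = 2.802.
n = (2.802 / 0.39)² = 7.185² = 51.62.
Round up.

n = 52 pairs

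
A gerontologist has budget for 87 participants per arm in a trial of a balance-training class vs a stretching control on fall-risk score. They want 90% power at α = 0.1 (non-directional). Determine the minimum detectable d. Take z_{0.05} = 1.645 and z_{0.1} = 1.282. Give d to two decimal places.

d_min ≈ 0.44

For two independent groups of n = 87 each: d_min = (z_{α/2} + z_β)·√(2/n).
z-sum = 1.645 + 1.282 = 2.927.
d_min = 2.927 × √(2/87) = 2.927 × 0.1516 = 0.444.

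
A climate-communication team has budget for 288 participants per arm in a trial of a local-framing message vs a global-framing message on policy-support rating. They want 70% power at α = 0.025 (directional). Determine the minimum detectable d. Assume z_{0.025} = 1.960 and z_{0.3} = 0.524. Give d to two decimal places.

d_min ≈ 0.21

For two independent groups of n = 288 each: d_min = (z_{α} + z_β)·√(2/n).
z-sum = 1.960 + 0.524 = 2.484.
d_min = 2.484 × √(2/288) = 2.484 × 0.0833 = 0.207.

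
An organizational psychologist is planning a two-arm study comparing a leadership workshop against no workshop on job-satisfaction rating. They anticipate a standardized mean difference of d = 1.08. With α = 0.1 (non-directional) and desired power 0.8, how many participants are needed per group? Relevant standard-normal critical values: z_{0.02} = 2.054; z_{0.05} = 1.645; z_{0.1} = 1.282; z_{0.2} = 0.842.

For two independent groups with equal n: n = 2·((z_{α/2} + z_β) / d)².
z_{α/2} + z_β = 1.645 + 0.842 = 2.487.
n = 2 × (2.487 / 1.08)² = 2 × 2.303² = 2 × 5.30 = 10.6.
Round up to the next whole participant.

n = 11 per group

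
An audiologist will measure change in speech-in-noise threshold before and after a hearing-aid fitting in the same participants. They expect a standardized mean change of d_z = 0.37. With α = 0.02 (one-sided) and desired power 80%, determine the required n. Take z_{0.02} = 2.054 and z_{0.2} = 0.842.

n = 62 pairs

For a paired (one-sample on differences) test: n = ((z_{α} + z_β) / d)².
z_{α} + z_β = 2.054 + 0.842 = 2.896.
n = (2.896 / 0.37)² = 7.827² = 61.26.
Round up.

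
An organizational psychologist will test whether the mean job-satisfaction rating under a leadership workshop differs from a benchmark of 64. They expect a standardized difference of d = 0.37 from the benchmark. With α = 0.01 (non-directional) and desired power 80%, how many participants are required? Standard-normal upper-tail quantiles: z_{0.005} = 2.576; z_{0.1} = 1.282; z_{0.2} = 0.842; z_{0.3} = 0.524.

For a one-sample test: n = ((z_{α/2} + z_β) / d)².
z_{α/2} + z_β = 2.576 + 0.842 = 3.418.
n = (3.418 / 0.37)² = 9.238² = 85.34.
Round up.

n = 86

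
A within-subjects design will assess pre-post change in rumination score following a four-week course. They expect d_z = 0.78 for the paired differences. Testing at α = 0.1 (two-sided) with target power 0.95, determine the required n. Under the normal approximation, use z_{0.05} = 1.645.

n = 18 pairs

For a paired (one-sample on differences) test: n = ((z_{α/2} + z_β) / d)².
z_{α/2} + z_β = 1.645 + 1.645 = 3.290.
n = (3.290 / 0.78)² = 4.218² = 17.79.
Round up.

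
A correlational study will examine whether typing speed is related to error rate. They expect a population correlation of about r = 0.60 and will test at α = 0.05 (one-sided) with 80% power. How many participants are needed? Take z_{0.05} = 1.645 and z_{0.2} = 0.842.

Fisher's z: C = ½·ln((1+r)/(1−r)) = ½·ln(4.0000) = 0.6931.
n = ((z_{α} + z_β)/C)² + 3.
(1.645 + 0.842) / 0.6931 = 2.487 / 0.6931 = 3.588.
n = 3.588² + 3 = 12.88 + 3 = 15.9.
Round up.

n = 16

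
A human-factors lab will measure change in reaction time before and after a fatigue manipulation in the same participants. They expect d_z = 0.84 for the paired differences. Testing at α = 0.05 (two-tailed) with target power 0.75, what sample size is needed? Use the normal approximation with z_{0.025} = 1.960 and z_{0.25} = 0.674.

n = 10 pairs

For a paired (one-sample on differences) test: n = ((z_{α/2} + z_β) / d)².
z_{α/2} + z_β = 1.960 + 0.674 = 2.634.
n = (2.634 / 0.84)² = 3.136² = 9.83.
Round up.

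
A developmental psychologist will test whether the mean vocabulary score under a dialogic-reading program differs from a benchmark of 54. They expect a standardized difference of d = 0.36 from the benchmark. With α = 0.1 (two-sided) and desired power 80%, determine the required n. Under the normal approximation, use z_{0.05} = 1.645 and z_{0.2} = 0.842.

n = 48

For a one-sample test: n = ((z_{α/2} + z_β) / d)².
z_{α/2} + z_β = 1.645 + 0.842 = 2.487.
n = (2.487 / 0.36)² = 6.908² = 47.73.
Round up.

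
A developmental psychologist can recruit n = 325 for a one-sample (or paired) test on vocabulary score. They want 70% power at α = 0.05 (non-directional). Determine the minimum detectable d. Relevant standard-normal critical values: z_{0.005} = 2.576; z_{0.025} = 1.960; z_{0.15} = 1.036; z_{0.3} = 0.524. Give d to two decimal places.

For a single sample (or paired design) of n = 325: d_min = (z_{α/2} + z_β)/√n.
z-sum = 1.960 + 0.524 = 2.484.
d_min = 2.484 / √325 = 2.484 / 18.028 = 0.138.

d_min ≈ 0.14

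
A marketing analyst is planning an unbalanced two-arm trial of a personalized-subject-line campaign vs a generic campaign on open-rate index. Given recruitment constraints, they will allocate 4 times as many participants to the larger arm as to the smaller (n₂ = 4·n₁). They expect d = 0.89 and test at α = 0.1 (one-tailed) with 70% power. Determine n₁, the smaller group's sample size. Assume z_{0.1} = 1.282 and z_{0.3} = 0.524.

n₁ = 6

With allocation ratio k = n₂/n₁ = 4, Var(x̄₁−x̄₂) = σ²(1/n₁ + 1/(k·n₁)) = σ²·(k+1)/(k·n₁).
So n₁ = (1 + 1/k)·((z_{α} + z_β)/d)² = 1.250 × (1.806/0.89)².
n₁ = 1.250 × 4.12 = 5.1.
Round up: n₁ = 6, giving n₂ = 4 × 6 = 24.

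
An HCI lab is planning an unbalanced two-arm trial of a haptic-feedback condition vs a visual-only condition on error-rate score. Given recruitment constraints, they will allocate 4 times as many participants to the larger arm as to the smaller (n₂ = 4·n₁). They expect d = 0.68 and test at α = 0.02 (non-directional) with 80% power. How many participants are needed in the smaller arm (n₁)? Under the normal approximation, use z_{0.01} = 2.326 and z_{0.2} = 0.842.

n₁ = 28

With allocation ratio k = n₂/n₁ = 4, Var(x̄₁−x̄₂) = σ²(1/n₁ + 1/(k·n₁)) = σ²·(k+1)/(k·n₁).
So n₁ = (1 + 1/k)·((z_{α/2} + z_β)/d)² = 1.250 × (3.168/0.68)².
n₁ = 1.250 × 21.70 = 27.1.
Round up: n₁ = 28, giving n₂ = 4 × 28 = 112.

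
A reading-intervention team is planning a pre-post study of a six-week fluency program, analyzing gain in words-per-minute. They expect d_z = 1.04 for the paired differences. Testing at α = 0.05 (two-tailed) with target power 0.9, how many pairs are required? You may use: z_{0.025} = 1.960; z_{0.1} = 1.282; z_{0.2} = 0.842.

For a paired (one-sample on differences) test: n = ((z_{α/2} + z_β) / d)².
z_{α/2} + z_β = 1.960 + 1.282 = 3.242.
n = (3.242 / 1.04)² = 3.117² = 9.72.
Round up.

n = 10 pairs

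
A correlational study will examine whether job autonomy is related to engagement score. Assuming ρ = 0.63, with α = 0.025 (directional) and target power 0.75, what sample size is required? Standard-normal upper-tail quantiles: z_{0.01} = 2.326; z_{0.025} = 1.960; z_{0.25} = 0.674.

n = 16

Fisher's z: C = ½·ln((1+r)/(1−r)) = ½·ln(4.4054) = 0.7414.
n = ((z_{α} + z_β)/C)² + 3.
(1.960 + 0.674) / 0.7414 = 2.634 / 0.7414 = 3.553.
n = 3.553² + 3 = 12.62 + 3 = 15.6.
Round up.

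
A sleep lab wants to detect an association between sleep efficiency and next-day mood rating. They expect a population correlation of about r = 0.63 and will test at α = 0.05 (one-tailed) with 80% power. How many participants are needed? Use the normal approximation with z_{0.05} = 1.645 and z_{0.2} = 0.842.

n = 15

Fisher's z: C = ½·ln((1+r)/(1−r)) = ½·ln(4.4054) = 0.7414.
n = ((z_{α} + z_β)/C)² + 3.
(1.645 + 0.842) / 0.7414 = 2.487 / 0.7414 = 3.354.
n = 3.354² + 3 = 11.25 + 3 = 14.3.
Round up.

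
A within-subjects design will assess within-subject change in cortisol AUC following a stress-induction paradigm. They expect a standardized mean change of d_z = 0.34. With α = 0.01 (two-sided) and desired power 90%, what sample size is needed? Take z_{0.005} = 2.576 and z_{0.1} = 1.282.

n = 129 pairs

For a paired (one-sample on differences) test: n = ((z_{α/2} + z_β) / d)².
z_{α/2} + z_β = 2.576 + 1.282 = 3.858.
n = (3.858 / 0.34)² = 11.347² = 128.76.
Round up.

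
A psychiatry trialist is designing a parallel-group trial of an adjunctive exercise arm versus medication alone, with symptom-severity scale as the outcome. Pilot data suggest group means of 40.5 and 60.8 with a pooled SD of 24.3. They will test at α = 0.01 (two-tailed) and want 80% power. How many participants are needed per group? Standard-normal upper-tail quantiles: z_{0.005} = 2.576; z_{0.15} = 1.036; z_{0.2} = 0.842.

Cohen's d = |M₁ − M₂| / SD_pooled = |40.5 − 60.8| / 24.3 = 20.3 / 24.3 = 0.835.
For two independent groups with equal n: n = 2·((z_{α/2} + z_β) / d)².
z_{α/2} + z_β = 2.576 + 0.842 = 3.418.
n = 2 × (3.418 / 0.835)² = 2 × 4.093² = 2 × 16.76 = 33.5.
Round up to the next whole participant.

n = 34 per group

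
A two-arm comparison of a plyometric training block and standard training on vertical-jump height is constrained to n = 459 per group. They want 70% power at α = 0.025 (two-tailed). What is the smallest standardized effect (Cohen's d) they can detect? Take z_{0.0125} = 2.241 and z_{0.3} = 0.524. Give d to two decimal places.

For two independent groups of n = 459 each: d_min = (z_{α/2} + z_β)·√(2/n).
z-sum = 2.241 + 0.524 = 2.765.
d_min = 2.765 × √(2/459) = 2.765 × 0.0660 = 0.183.

d_min ≈ 0.18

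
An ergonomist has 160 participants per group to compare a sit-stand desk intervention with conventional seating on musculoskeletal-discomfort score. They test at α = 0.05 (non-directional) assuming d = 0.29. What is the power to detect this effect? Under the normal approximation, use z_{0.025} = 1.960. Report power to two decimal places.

power ≈ 0.74

For two equal groups, power = Φ(d·√(n/2) − z_{α/2}).
d·√(n/2) = 0.29 × √(160/2) = 0.29 × 8.944 = 2.594.
z_β = 2.594 − 1.960 = 0.634.
Power = Φ(0.634) = 0.737.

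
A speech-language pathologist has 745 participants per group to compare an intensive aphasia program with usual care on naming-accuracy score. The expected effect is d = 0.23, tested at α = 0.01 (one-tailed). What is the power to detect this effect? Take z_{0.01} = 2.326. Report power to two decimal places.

For two equal groups, power = Φ(d·√(n/2) − z_{α}).
d·√(n/2) = 0.23 × √(745/2) = 0.23 × 19.300 = 4.439.
z_β = 4.439 − 2.326 = 2.113.
Power = Φ(2.113) = 0.983.

power ≈ 0.98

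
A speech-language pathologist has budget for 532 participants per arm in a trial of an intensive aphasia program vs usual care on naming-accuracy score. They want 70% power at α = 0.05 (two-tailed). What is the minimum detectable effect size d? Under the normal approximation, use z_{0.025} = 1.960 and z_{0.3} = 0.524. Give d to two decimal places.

d_min ≈ 0.15

For two independent groups of n = 532 each: d_min = (z_{α/2} + z_β)·√(2/n).
z-sum = 1.960 + 0.524 = 2.484.
d_min = 2.484 × √(2/532) = 2.484 × 0.0613 = 0.152.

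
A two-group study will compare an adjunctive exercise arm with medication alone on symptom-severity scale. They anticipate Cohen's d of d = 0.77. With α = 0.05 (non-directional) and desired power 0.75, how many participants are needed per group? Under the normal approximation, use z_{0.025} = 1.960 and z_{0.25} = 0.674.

For two independent groups with equal n: n = 2·((z_{α/2} + z_β) / d)².
z_{α/2} + z_β = 1.960 + 0.674 = 2.634.
n = 2 × (2.634 / 0.77)² = 2 × 3.421² = 2 × 11.70 = 23.4.
Round up to the next whole participant.

n = 24 per group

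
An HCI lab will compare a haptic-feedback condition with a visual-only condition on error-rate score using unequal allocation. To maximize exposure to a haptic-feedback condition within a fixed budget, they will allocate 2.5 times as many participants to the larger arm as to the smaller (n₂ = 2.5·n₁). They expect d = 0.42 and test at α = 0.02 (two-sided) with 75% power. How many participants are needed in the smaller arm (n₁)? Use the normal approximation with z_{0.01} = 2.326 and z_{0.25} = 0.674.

With allocation ratio k = n₂/n₁ = 2.5, Var(x̄₁−x̄₂) = σ²(1/n₁ + 1/(k·n₁)) = σ²·(k+1)/(k·n₁).
So n₁ = (1 + 1/k)·((z_{α/2} + z_β)/d)² = 1.400 × (3.000/0.42)².
n₁ = 1.400 × 51.02 = 71.4.
Round up: n₁ = 72, giving n₂ = 2.5 × 72 = 180.

n₁ = 72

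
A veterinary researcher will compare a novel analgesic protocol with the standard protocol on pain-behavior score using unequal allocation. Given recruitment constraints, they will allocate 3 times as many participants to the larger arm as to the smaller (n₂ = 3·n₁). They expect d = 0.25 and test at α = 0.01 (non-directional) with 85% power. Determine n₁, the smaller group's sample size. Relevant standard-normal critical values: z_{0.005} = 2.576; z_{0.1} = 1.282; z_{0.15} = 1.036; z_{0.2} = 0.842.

With allocation ratio k = n₂/n₁ = 3, Var(x̄₁−x̄₂) = σ²(1/n₁ + 1/(k·n₁)) = σ²·(k+1)/(k·n₁).
So n₁ = (1 + 1/k)·((z_{α/2} + z_β)/d)² = 1.333 × (3.612/0.25)².
n₁ = 1.333 × 208.74 = 278.3.
Round up: n₁ = 279, giving n₂ = 3 × 279 = 837.

n₁ = 279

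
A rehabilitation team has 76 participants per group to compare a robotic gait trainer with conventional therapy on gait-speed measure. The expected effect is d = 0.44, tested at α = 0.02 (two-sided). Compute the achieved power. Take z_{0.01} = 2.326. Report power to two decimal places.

power ≈ 0.65

For two equal groups, power = Φ(d·√(n/2) − z_{α/2}).
d·√(n/2) = 0.44 × √(76/2) = 0.44 × 6.164 = 2.712.
z_β = 2.712 − 2.326 = 0.386.
Power = Φ(0.386) = 0.650.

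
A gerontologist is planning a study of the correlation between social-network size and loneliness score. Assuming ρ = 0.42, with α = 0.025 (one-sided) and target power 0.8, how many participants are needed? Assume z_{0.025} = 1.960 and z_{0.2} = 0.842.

Fisher's z: C = ½·ln((1+r)/(1−r)) = ½·ln(2.4483) = 0.4477.
n = ((z_{α} + z_β)/C)² + 3.
(1.960 + 0.842) / 0.4477 = 2.802 / 0.4477 = 6.259.
n = 6.259² + 3 = 39.17 + 3 = 42.2.
Round up.

n = 43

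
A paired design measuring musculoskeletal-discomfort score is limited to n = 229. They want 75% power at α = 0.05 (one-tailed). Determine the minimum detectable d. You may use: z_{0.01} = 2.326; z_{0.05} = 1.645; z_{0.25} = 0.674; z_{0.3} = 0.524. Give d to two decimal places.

For a single sample (or paired design) of n = 229: d_min = (z_{α} + z_β)/√n.
z-sum = 1.645 + 0.674 = 2.319.
d_min = 2.319 / √229 = 2.319 / 15.133 = 0.153.

d_min ≈ 0.15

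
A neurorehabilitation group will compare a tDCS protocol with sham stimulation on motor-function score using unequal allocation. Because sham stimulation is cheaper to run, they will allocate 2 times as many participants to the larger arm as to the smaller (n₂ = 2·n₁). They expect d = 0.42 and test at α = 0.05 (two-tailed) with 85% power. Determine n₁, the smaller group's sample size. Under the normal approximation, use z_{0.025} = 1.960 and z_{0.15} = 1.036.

n₁ = 77

With allocation ratio k = n₂/n₁ = 2, Var(x̄₁−x̄₂) = σ²(1/n₁ + 1/(k·n₁)) = σ²·(k+1)/(k·n₁).
So n₁ = (1 + 1/k)·((z_{α/2} + z_β)/d)² = 1.500 × (2.996/0.42)².
n₁ = 1.500 × 50.88 = 76.3.
Round up: n₁ = 77, giving n₂ = 2 × 77 = 154.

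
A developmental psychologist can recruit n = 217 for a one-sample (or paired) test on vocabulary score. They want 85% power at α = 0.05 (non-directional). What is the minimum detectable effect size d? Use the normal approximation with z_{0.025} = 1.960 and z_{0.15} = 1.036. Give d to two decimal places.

For a single sample (or paired design) of n = 217: d_min = (z_{α/2} + z_β)/√n.
z-sum = 1.960 + 1.036 = 2.996.
d_min = 2.996 / √217 = 2.996 / 14.731 = 0.203.

d_min ≈ 0.20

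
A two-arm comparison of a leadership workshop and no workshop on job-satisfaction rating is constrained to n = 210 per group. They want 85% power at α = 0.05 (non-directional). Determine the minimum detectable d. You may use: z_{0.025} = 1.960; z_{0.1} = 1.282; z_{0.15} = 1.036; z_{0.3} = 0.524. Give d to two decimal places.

d_min ≈ 0.29

For two independent groups of n = 210 each: d_min = (z_{α/2} + z_β)·√(2/n).
z-sum = 1.960 + 1.036 = 2.996.
d_min = 2.996 × √(2/210) = 2.996 × 0.0976 = 0.292.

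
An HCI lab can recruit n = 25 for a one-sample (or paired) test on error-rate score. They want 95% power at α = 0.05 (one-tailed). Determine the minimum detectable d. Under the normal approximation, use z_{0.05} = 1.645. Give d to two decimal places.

d_min ≈ 0.66

For a single sample (or paired design) of n = 25: d_min = (z_{α} + z_β)/√n.
z-sum = 1.645 + 1.645 = 3.290.
d_min = 3.290 / √25 = 3.290 / 5.000 = 0.658.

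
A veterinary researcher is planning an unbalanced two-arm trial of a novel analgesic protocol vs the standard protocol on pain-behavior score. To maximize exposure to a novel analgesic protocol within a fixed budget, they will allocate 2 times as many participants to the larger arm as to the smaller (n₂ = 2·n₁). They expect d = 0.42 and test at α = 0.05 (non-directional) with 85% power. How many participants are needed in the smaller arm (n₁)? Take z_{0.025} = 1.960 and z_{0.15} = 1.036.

n₁ = 77

With allocation ratio k = n₂/n₁ = 2, Var(x̄₁−x̄₂) = σ²(1/n₁ + 1/(k·n₁)) = σ²·(k+1)/(k·n₁).
So n₁ = (1 + 1/k)·((z_{α/2} + z_β)/d)² = 1.500 × (2.996/0.42)².
n₁ = 1.500 × 50.88 = 76.3.
Round up: n₁ = 77, giving n₂ = 2 × 77 = 154.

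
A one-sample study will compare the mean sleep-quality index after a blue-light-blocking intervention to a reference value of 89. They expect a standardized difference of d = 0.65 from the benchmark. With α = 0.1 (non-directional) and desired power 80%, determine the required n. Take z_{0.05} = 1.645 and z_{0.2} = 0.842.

n = 15

For a one-sample test: n = ((z_{α/2} + z_β) / d)².
z_{α/2} + z_β = 1.645 + 0.842 = 2.487.
n = (2.487 / 0.65)² = 3.826² = 14.64.
Round up.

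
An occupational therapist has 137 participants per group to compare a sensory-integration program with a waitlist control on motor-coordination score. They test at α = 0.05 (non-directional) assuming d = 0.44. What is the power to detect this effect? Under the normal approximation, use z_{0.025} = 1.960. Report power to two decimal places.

For two equal groups, power = Φ(d·√(n/2) − z_{α/2}).
d·√(n/2) = 0.44 × √(137/2) = 0.44 × 8.276 = 3.642.
z_β = 3.642 − 1.960 = 1.682.
Power = Φ(1.682) = 0.954.

power ≈ 0.95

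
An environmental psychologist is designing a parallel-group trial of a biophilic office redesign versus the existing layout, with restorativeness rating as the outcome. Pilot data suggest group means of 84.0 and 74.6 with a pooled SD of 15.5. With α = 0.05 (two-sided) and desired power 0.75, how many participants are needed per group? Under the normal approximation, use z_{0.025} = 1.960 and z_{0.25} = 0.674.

Cohen's d = |M₁ − M₂| / SD_pooled = |84.0 − 74.6| / 15.5 = 9.4 / 15.5 = 0.606.
For two independent groups with equal n: n = 2·((z_{α/2} + z_β) / d)².
z_{α/2} + z_β = 1.960 + 0.674 = 2.634.
n = 2 × (2.634 / 0.606)² = 2 × 4.347² = 2 × 18.89 = 37.8.
Round up to the next whole participant.

n = 38 per group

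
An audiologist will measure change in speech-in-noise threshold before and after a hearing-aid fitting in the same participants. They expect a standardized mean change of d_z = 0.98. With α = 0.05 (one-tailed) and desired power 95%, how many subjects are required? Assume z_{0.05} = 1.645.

For a paired (one-sample on differences) test: n = ((z_{α} + z_β) / d)².
z_{α} + z_β = 1.645 + 1.645 = 3.290.
n = (3.290 / 0.98)² = 3.357² = 11.27.
Round up.

n = 12 pairs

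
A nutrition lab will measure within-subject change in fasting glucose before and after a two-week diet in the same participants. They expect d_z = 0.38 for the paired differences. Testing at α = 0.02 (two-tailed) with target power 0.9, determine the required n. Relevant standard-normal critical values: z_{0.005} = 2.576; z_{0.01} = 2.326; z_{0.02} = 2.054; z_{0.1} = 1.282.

For a paired (one-sample on differences) test: n = ((z_{α/2} + z_β) / d)².
z_{α/2} + z_β = 2.326 + 1.282 = 3.608.
n = (3.608 / 0.38)² = 9.495² = 90.15.
Round up.

n = 91 pairs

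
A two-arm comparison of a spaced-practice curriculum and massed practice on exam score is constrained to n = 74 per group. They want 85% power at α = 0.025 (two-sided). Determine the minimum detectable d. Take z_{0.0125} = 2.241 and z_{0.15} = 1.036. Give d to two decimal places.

For two independent groups of n = 74 each: d_min = (z_{α/2} + z_β)·√(2/n).
z-sum = 2.241 + 1.036 = 3.277.
d_min = 3.277 × √(2/74) = 3.277 × 0.1644 = 0.539.

d_min ≈ 0.54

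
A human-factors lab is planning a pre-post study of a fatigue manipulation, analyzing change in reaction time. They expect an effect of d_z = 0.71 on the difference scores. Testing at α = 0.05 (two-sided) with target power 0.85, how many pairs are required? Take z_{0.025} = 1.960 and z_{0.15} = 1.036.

n = 18 pairs

For a paired (one-sample on differences) test: n = ((z_{α/2} + z_β) / d)².
z_{α/2} + z_β = 1.960 + 1.036 = 2.996.
n = (2.996 / 0.71)² = 4.220² = 17.81.
Round up.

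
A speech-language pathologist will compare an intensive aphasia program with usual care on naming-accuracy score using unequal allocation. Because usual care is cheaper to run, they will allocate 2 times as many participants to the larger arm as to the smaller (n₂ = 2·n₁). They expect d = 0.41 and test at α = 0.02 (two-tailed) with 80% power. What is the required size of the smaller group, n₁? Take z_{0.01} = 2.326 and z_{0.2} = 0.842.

With allocation ratio k = n₂/n₁ = 2, Var(x̄₁−x̄₂) = σ²(1/n₁ + 1/(k·n₁)) = σ²·(k+1)/(k·n₁).
So n₁ = (1 + 1/k)·((z_{α/2} + z_β)/d)² = 1.500 × (3.168/0.41)².
n₁ = 1.500 × 59.70 = 89.6.
Round up: n₁ = 90, giving n₂ = 2 × 90 = 180.

n₁ = 90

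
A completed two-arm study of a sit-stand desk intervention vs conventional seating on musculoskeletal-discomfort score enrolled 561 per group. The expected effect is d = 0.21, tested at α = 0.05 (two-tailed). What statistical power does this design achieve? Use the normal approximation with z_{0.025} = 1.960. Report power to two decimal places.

power ≈ 0.94

For two equal groups, power = Φ(d·√(n/2) − z_{α/2}).
d·√(n/2) = 0.21 × √(561/2) = 0.21 × 16.748 = 3.517.
z_β = 3.517 − 1.960 = 1.557.
Power = Φ(1.557) = 0.940.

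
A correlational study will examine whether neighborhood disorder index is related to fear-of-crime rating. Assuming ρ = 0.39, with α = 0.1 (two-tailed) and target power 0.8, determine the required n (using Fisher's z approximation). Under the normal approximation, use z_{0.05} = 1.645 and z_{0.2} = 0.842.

n = 40

Fisher's z: C = ½·ln((1+r)/(1−r)) = ½·ln(2.2787) = 0.4118.
n = ((z_{α/2} + z_β)/C)² + 3.
(1.645 + 0.842) / 0.4118 = 2.487 / 0.4118 = 6.039.
n = 6.039² + 3 = 36.47 + 3 = 39.5.
Round up.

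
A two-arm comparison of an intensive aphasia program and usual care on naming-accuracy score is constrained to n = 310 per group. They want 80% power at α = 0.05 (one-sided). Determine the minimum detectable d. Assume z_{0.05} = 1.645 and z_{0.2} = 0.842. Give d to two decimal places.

d_min ≈ 0.20

For two independent groups of n = 310 each: d_min = (z_{α} + z_β)·√(2/n).
z-sum = 1.645 + 0.842 = 2.487.
d_min = 2.487 × √(2/310) = 2.487 × 0.0803 = 0.200.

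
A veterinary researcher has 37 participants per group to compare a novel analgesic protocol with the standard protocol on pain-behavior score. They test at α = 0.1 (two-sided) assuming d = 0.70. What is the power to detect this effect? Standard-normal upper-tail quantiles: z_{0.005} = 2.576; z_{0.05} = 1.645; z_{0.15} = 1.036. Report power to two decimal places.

power ≈ 0.91

For two equal groups, power = Φ(d·√(n/2) − z_{α/2}).
d·√(n/2) = 0.70 × √(37/2) = 0.70 × 4.301 = 3.011.
z_β = 3.011 − 1.645 = 1.366.
Power = Φ(1.366) = 0.914.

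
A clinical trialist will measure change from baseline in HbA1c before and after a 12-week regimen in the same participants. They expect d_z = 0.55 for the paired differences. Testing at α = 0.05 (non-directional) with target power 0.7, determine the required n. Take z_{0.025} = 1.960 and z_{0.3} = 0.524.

n = 21 pairs

For a paired (one-sample on differences) test: n = ((z_{α/2} + z_β) / d)².
z_{α/2} + z_β = 1.960 + 0.524 = 2.484.
n = (2.484 / 0.55)² = 4.516² = 20.40.
Round up.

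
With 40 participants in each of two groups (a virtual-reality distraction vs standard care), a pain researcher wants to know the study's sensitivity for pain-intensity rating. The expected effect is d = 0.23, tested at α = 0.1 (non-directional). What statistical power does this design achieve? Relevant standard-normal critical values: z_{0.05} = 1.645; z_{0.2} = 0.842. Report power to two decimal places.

power ≈ 0.27

For two equal groups, power = Φ(d·√(n/2) − z_{α/2}).
d·√(n/2) = 0.23 × √(40/2) = 0.23 × 4.472 = 1.029.
z_β = 1.029 − 1.645 = -0.616.
Power = Φ(-0.616) = 0.269.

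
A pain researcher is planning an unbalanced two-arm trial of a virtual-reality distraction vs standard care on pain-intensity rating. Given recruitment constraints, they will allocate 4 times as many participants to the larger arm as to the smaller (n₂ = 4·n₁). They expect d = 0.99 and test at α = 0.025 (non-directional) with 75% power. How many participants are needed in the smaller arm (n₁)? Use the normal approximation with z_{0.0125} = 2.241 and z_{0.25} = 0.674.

With allocation ratio k = n₂/n₁ = 4, Var(x̄₁−x̄₂) = σ²(1/n₁ + 1/(k·n₁)) = σ²·(k+1)/(k·n₁).
So n₁ = (1 + 1/k)·((z_{α/2} + z_β)/d)² = 1.250 × (2.915/0.99)².
n₁ = 1.250 × 8.67 = 10.8.
Round up: n₁ = 11, giving n₂ = 4 × 11 = 44.

n₁ = 11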